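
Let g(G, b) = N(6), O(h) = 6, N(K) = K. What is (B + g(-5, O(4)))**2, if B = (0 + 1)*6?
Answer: 144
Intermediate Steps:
g(G, b) = 6
B = 6 (B = 1*6 = 6)
(B + g(-5, O(4)))**2 = (6 + 6)**2 = 12**2 = 144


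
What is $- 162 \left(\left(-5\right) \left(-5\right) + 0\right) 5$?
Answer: $-20250$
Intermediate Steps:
$- 162 \left(\left(-5\right) \left(-5\right) + 0\right) 5 = - 162 \left(25 + 0\right) 5 = - 162 \cdot 25 \cdot 5 = \left(-162\right) 125 = -20250$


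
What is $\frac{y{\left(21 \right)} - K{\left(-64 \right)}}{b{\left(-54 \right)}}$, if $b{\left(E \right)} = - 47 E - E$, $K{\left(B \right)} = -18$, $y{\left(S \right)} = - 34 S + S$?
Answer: $- \frac{25}{96} \approx -0.26042$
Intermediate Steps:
$y{\left(S \right)} = - 33 S$
$b{\left(E \right)} = - 48 E$
$\frac{y{\left(21 \right)} - K{\left(-64 \right)}}{b{\left(-54 \right)}} = \frac{\left(-33\right) 21 - -18}{\left(-48\right) \left(-54\right)} = \frac{-693 + 18}{2592} = \left(-675\right) \frac{1}{2592} = - \frac{25}{96}$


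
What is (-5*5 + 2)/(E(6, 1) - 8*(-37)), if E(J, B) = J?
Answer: -23/302 ≈ -0.076159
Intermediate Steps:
(-5*5 + 2)/(E(6, 1) - 8*(-37)) = (-5*5 + 2)/(6 - 8*(-37)) = (-25 + 2)/(6 + 296) = -23/302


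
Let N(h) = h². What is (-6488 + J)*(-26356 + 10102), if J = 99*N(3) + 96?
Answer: 89413254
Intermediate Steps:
J = 987 (J = 99*3² + 96 = 99*9 + 96 = 891 + 96 = 987)
(-6488 + J)*(-26356 + 10102) = (-6488 + 987)*(-26356 + 10102) = -5501*(-16254) = 89413254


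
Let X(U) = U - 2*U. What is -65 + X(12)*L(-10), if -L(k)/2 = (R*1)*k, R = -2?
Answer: 415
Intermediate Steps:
L(k) = 4*k (L(k) = -2*(-2*1)*k = -(-4)*k = 4*k)
X(U) = -U
-65 + X(12)*L(-10) = -65 + (-1*12)*(4*(-10)) = -65 - 12*(-40) = -65 + 480 = 415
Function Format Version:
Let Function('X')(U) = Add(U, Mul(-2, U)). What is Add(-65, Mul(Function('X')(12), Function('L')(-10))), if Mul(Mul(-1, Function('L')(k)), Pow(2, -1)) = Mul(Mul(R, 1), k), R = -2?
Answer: 415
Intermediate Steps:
Function('L')(k) = Mul(4, k) (Function('L')(k) = Mul(-2, Mul(Mul(-2, 1), k)) = Mul(-2, Mul(-2, k)) = Mul(4, k))
Function('X')(U) = Mul(-1, U)
Add(-65, Mul(Function('X')(12), Function('L')(-10))) = Add(-65, Mul(Mul(-1, 12), Mul(4, -10))) = Add(-65, Mul(-12, -40)) = Add(-65, 480) = 415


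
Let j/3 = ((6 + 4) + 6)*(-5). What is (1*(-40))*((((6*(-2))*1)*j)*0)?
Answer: 0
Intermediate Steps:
j = -240 (j = 3*(((6 + 4) + 6)*(-5)) = 3*((10 + 6)*(-5)) = 3*(16*(-5)) = 3*(-80) = -240)
(1*(-40))*((((6*(-2))*1)*j)*0) = (1*(-40))*((((6*(-2))*1)*(-240))*0) = -40*-12*1*(-240)*0 = -40*(-12*(-240))*0 = -115200*0 = -40*0 = 0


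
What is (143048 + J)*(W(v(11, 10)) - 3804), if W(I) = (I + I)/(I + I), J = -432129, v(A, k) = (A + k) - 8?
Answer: 1099375043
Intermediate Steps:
v(A, k) = -8 + A + k
W(I) = 1 (W(I) = (2*I)/((2*I)) = (2*I)*(1/(2*I)) = 1)
(143048 + J)*(W(v(11, 10)) - 3804) = (143048 - 432129)*(1 - 3804) = -289081*(-3803) = 1099375043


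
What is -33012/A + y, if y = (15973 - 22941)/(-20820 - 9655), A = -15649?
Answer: 1115082932/476903275 ≈ 2.3382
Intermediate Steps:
y = 6968/30475 (y = -6968/(-30475) = -6968*(-1/30475) = 6968/30475 ≈ 0.22865)
-33012/A + y = -33012/(-15649) + 6968/30475 = -33012*(-1/15649) + 6968/30475 = 33012/15649 + 6968/30475 = 1115082932/476903275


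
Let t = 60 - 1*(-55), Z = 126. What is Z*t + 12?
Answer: 14502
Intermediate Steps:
t = 115 (t = 60 + 55 = 115)
Z*t + 12 = 126*115 + 12 = 14490 + 12 = 14502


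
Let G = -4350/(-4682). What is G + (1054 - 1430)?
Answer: -878041/2341 ≈ -375.07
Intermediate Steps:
G = 2175/2341 (G = -4350*(-1/4682) = 2175/2341 ≈ 0.92909)
G + (1054 - 1430) = 2175/2341 + (1054 - 1430) = 2175/2341 - 376 = -878041/2341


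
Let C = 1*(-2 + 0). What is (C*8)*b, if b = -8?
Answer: 128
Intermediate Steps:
C = -2 (C = 1*(-2) = -2)
(C*8)*b = -2*8*(-8) = -16*(-8) = 128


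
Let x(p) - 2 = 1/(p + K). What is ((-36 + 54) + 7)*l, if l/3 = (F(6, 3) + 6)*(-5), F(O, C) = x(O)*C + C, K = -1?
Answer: -5850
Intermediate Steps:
x(p) = 2 + 1/(-1 + p) (x(p) = 2 + 1/(p - 1) = 2 + 1/(-1 + p))
F(O, C) = C + C*(-1 + 2*O)/(-1 + O) (F(O, C) = ((-1 + 2*O)/(-1 + O))*C + C = C*(-1 + 2*O)/(-1 + O) + C = C + C*(-1 + 2*O)/(-1 + O))
l = -234 (l = 3*((3*(-2 + 3*6)/(-1 + 6) + 6)*(-5)) = 3*((3*(-2 + 18)/5 + 6)*(-5)) = 3*((3*(1/5)*16 + 6)*(-5)) = 3*((48/5 + 6)*(-5)) = 3*((78/5)*(-5)) = 3*(-78) = -234)
((-36 + 54) + 7)*l = ((-36 + 54) + 7)*(-234) = (18 + 7)*(-234) = 25*(-234) = -5850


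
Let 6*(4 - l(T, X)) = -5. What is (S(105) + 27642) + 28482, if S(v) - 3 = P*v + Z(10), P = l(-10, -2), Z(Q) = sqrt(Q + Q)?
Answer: 113269/2 + 2*sqrt(5) ≈ 56639.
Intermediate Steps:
l(T, X) = 29/6 (l(T, X) = 4 - 1/6*(-5) = 4 + 5/6 = 29/6)
Z(Q) = sqrt(2)*sqrt(Q) (Z(Q) = sqrt(2*Q) = sqrt(2)*sqrt(Q))
P = 29/6 ≈ 4.8333
S(v) = 3 + 2*sqrt(5) + 29*v/6 (S(v) = 3 + (29*v/6 + sqrt(2)*sqrt(10)) = 3 + (29*v/6 + 2*sqrt(5)) = 3 + (2*sqrt(5) + 29*v/6) = 3 + 2*sqrt(5) + 29*v/6)
(S(105) + 27642) + 28482 = ((3 + 2*sqrt(5) + (29/6)*105) + 27642) + 28482 = ((3 + 2*sqrt(5) + 1015/2) + 27642) + 28482 = ((1021/2 + 2*sqrt(5)) + 27642) + 28482 = (56305/2 + 2*sqrt(5)) + 28482 = 113269/2 + 2*sqrt(5)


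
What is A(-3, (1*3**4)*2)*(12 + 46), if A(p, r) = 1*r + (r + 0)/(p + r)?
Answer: 501120/53 ≈ 9455.1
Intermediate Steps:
A(p, r) = r + r/(p + r)
A(-3, (1*3**4)*2)*(12 + 46) = (((1*3**4)*2)*(1 - 3 + (1*3**4)*2)/(-3 + (1*3**4)*2))*(12 + 46) = (((1*81)*2)*(1 - 3 + (1*81)*2)/(-3 + (1*81)*2))*58 = ((81*2)*(1 - 3 + 81*2)/(-3 + 81*2))*58 = (162*(1 - 3 + 162)/(-3 + 162))*58 = (162*160/159)*58 = (162*(1/159)*160)*58 = (8640/53)*58 = 501120/53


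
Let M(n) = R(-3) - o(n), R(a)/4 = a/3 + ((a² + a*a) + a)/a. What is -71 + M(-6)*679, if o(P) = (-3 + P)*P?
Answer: -53033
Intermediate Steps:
R(a) = 4*a/3 + 4*(a + 2*a²)/a (R(a) = 4*(a/3 + ((a² + a*a) + a)/a) = 4*(a*(⅓) + ((a² + a²) + a)/a) = 4*(a/3 + (2*a² + a)/a) = 4*(a/3 + (a + 2*a²)/a) = 4*a/3 + 4*(a + 2*a²)/a)
o(P) = P*(-3 + P)
M(n) = -24 - n*(-3 + n) (M(n) = (4 + (28/3)*(-3)) - n*(-3 + n) = (4 - 28) - n*(-3 + n) = -24 - n*(-3 + n))
-71 + M(-6)*679 = -71 + (-24 - 1*(-6)*(-3 - 6))*679 = -71 + (-24 - 1*(-6)*(-9))*679 = -71 + (-24 - 54)*679 = -71 - 78*679 = -71 - 52962 = -53033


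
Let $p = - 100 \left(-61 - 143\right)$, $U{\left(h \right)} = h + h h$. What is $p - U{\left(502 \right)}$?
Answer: $-232106$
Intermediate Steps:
$U{\left(h \right)} = h + h^{2}$
$p = 20400$ ($p = \left(-100\right) \left(-204\right) = 20400$)
$p - U{\left(502 \right)} = 20400 - 502 \left(1 + 502\right) = 20400 - 502 \cdot 503 = 20400 - 252506 = -232106$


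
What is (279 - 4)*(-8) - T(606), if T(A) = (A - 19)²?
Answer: -346769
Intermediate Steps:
T(A) = (-19 + A)²
(279 - 4)*(-8) - T(606) = (279 - 4)*(-8) - (-19 + 606)² = 275*(-8) - 1*587² = -2200 - 1*344569 = -2200 - 344569 = -346769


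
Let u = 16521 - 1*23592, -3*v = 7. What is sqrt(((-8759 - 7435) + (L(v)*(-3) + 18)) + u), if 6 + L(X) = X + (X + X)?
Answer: 2*I*sqrt(5802) ≈ 152.34*I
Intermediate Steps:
v = -7/3 (v = -1/3*7 = -7/3 ≈ -2.3333)
L(X) = -6 + 3*X (L(X) = -6 + (X + (X + X)) = -6 + (X + 2*X) = -6 + 3*X)
u = -7071 (u = 16521 - 23592 = -7071)
sqrt(((-8759 - 7435) + (L(v)*(-3) + 18)) + u) = sqrt(((-8759 - 7435) + ((-6 + 3*(-7/3))*(-3) + 18)) - 7071) = sqrt((-16194 + ((-6 - 7)*(-3) + 18)) - 7071) = sqrt((-16194 + (-13*(-3) + 18)) - 7071) = sqrt((-16194 + (39 + 18)) - 7071) = sqrt((-16194 + 57) - 7071) = sqrt(-16137 - 7071) = sqrt(-23208) = 2*I*sqrt(5802)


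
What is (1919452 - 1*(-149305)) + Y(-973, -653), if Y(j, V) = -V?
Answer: 2069410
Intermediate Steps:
(1919452 - 1*(-149305)) + Y(-973, -653) = (1919452 - 1*(-149305)) - 1*(-653) = (1919452 + 149305) + 653 = 2068757 + 653 = 2069410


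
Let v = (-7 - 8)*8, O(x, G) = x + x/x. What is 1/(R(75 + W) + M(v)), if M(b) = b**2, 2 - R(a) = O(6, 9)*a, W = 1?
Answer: 1/13870 ≈ 7.2098e-5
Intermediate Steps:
O(x, G) = 1 + x (O(x, G) = x + 1 = 1 + x)
v = -120 (v = -15*8 = -120)
R(a) = 2 - 7*a (R(a) = 2 - (1 + 6)*a = 2 - 7*a)
1/(R(75 + W) + M(v)) = 1/((2 - 7*(75 + 1)) + (-120)**2) = 1/((2 - 7*76) + 14400) = 1/((2 - 532) + 14400) = 1/(-530 + 14400) = 1/13870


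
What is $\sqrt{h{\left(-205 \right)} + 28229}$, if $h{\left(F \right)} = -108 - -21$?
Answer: $\sqrt{28142} \approx 167.76$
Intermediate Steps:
$h{\left(F \right)} = -87$ ($h{\left(F \right)} = -108 + 21 = -87$)
$\sqrt{h{\left(-205 \right)} + 28229} = \sqrt{-87 + 28229} = \sqrt{28142}$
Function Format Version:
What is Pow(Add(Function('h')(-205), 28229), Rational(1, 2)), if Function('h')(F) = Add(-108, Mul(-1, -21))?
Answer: Pow(28142, Rational(1, 2)) ≈ 167.76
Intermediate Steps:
Function('h')(F) = -87 (Function('h')(F) = Add(-108, 21) = -87)
Pow(Add(Function('h')(-205), 28229), Rational(1, 2)) = Pow(Add(-87, 28229), Rational(1, 2)) = Pow(28142, Rational(1, 2))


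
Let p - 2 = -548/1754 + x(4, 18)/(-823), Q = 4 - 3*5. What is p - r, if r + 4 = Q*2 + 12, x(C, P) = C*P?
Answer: 11259690/721771 ≈ 15.600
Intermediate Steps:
Q = -11 (Q = 4 - 15 = -11)
p = 1154896/721771 (p = 2 + (-548/1754 + (4*18)/(-823)) = 2 + (-548*1/1754 + 72*(-1/823)) = 2 + (-274/877 - 72/823) = 2 - 288646/721771 = 1154896/721771 ≈ 1.6001)
r = -14 (r = -4 + (-11*2 + 12) = -4 + (-22 + 12) = -4 - 10 = -14)
p - r = 1154896/721771 - 1*(-14) = 1154896/721771 + 14 = 11259690/721771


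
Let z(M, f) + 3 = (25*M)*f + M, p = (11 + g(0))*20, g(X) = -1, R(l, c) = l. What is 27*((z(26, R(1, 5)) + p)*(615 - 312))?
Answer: 7142013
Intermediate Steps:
p = 200 (p = (11 - 1)*20 = 10*20 = 200)
z(M, f) = -3 + M + 25*M*f (z(M, f) = -3 + ((25*M)*f + M) = -3 + (25*M*f + M) = -3 + (M + 25*M*f) = -3 + M + 25*M*f)
27*((z(26, R(1, 5)) + p)*(615 - 312)) = 27*(((-3 + 26 + 25*26*1) + 200)*(615 - 312)) = 27*(((-3 + 26 + 650) + 200)*303) = 27*((673 + 200)*303) = 27*(873*303) = 27*264519 = 7142013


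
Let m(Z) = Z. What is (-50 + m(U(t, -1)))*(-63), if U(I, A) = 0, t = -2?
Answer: 3150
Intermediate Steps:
(-50 + m(U(t, -1)))*(-63) = (-50 + 0)*(-63) = -50*(-63) = 3150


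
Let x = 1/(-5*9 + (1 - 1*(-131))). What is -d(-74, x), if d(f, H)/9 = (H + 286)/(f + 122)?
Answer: -24883/464 ≈ -53.627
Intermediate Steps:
x = 1/87 (x = 1/(-45 + (1 + 131)) = 1/(-45 + 132) = 1/87 ≈ 0.011494)
d(f, H) = 9*(286 + H)/(122 + f) (d(f, H) = 9*((H + 286)/(f + 122)) = 9*((286 + H)/(122 + f)) = 9*(286 + H)/(122 + f))
-d(-74, x) = -9*(286 + 1/87)/(122 - 74) = -9*24883/(48*87) = -1*24883/464 = -24883/464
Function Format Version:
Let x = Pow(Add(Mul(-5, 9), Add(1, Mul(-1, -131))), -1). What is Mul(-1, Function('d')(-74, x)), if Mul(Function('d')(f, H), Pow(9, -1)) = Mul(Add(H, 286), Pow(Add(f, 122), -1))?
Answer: Rational(-24883, 464) ≈ -53.627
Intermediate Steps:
x = Rational(1, 87) (x = Pow(Add(-45, Add(1, 131)), -1) = Pow(Add(-45, 132), -1) = Pow(87, -1) = Rational(1, 87) ≈ 0.011494)
Function('d')(f, H) = Mul(9, Pow(Add(122, f), -1), Add(286, H)) (Function('d')(f, H) = Mul(9, Mul(Add(H, 286), Pow(Add(f, 122), -1))) = Mul(9, Mul(Add(286, H), Pow(Add(122, f), -1))) = Mul(9, Mul(Pow(Add(122, f), -1), Add(286, H))) = Mul(9, Pow(Add(122, f), -1), Add(286, H)))
Mul(-1, Function('d')(-74, x)) = Mul(-1, Mul(9, Pow(Add(122, -74), -1), Add(286, Rational(1, 87)))) = Mul(-1, Mul(9, Pow(48, -1), Rational(24883, 87))) = Mul(-1, Mul(9, Rational(1, 48), Rational(24883, 87))) = Mul(-1, Rational(24883, 464)) = Rational(-24883, 464)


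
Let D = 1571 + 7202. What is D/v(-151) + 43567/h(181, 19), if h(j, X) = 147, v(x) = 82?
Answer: 4862125/12054 ≈ 403.36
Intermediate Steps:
D = 8773
D/v(-151) + 43567/h(181, 19) = 8773/82 + 43567/147 = 4862125/12054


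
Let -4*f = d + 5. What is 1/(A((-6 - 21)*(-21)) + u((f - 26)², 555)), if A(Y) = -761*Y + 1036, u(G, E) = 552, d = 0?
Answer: -1/429899 ≈ -2.3261e-6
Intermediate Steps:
f = -5/4 (f = -(0 + 5)/4 = -¼*5 = -5/4 ≈ -1.2500)
A(Y) = 1036 - 761*Y
1/(A((-6 - 21)*(-21)) + u((f - 26)², 555)) = 1/((1036 - 761*(-6 - 21)*(-21)) + 552) = 1/((1036 - (-20547)*(-21)) + 552) = 1/((1036 - 761*567) + 552) = 1/((1036 - 431487) + 552) = 1/(-430451 + 552) = 1/(-429899) = -1/429899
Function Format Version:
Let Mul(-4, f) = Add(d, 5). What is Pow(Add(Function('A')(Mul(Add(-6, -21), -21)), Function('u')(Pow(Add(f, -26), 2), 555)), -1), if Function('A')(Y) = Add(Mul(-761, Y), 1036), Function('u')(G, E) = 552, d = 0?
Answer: Rational(-1, 429899) ≈ -2.3261e-6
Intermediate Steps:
f = Rational(-5, 4) (f = Mul(Rational(-1, 4), Add(0, 5)) = Mul(Rational(-1, 4), 5) = Rational(-5, 4) ≈ -1.2500)
Function('A')(Y) = Add(1036, Mul(-761, Y))
Pow(Add(Function('A')(Mul(Add(-6, -21), -21)), Function('u')(Pow(Add(f, -26), 2), 555)), -1) = Pow(Add(Add(1036, Mul(-761, Mul(Add(-6, -21), -21))), 552), -1) = Pow(Add(Add(1036, Mul(-761, Mul(-27, -21))), 552), -1) = Pow(Add(Add(1036, Mul(-761, 567)), 552), -1) = Pow(Add(Add(1036, -431487), 552), -1) = Pow(Add(-430451, 552), -1) = Pow(-429899, -1) = Rational(-1, 429899)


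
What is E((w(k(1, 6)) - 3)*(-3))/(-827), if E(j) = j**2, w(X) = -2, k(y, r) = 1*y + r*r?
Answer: -225/827 ≈ -0.27207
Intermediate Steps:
k(y, r) = y + r**2
E((w(k(1, 6)) - 3)*(-3))/(-827) = ((-2 - 3)*(-3))**2/(-827) = (-5*(-3))**2*(-1/827) = 15**2*(-1/827) = 225*(-1/827) = -225/827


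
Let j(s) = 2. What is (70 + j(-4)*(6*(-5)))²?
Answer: 100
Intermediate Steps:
(70 + j(-4)*(6*(-5)))² = (70 + 2*(6*(-5)))² = (70 + 2*(-30))² = (70 - 60)² = 10² = 100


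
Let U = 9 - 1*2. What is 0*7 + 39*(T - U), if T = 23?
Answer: 624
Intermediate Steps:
U = 7 (U = 9 - 2 = 7)
0*7 + 39*(T - U) = 0*7 + 39*(23 - 1*7) = 0 + 39*(23 - 7) = 0 + 39*16 = 0 + 624 = 624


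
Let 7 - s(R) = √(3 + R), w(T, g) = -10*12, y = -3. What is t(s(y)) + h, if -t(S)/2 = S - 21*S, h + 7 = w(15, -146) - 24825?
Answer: -24672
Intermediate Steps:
w(T, g) = -120
h = -24952 (h = -7 + (-120 - 24825) = -7 - 24945 = -24952)
s(R) = 7 - √(3 + R)
t(S) = 40*S (t(S) = -2*(S - 21*S) = -(-40)*S = 40*S)
t(s(y)) + h = 40*(7 - √(3 - 3)) - 24952 = 40*(7 - √0) - 24952 = 40*(7 - 1*0) - 24952 = 40*(7 + 0) - 24952 = 40*7 - 24952 = 280 - 24952 = -24672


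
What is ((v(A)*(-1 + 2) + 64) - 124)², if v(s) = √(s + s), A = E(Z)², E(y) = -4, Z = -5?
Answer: 3632 - 480*√2 ≈ 2953.2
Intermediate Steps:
A = 16 (A = (-4)² = 16)
v(s) = √2*√s (v(s) = √(2*s) = √2*√s)
((v(A)*(-1 + 2) + 64) - 124)² = (((√2*√16)*(-1 + 2) + 64) - 124)² = (((√2*4)*1 + 64) - 124)² = (((4*√2)*1 + 64) - 124)² = ((4*√2 + 64) - 124)² = ((64 + 4*√2) - 124)² = (-60 + 4*√2)²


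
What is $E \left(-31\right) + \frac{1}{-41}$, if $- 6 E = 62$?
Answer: $\frac{39398}{123} \approx 320.31$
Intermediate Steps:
$E = - \frac{31}{3}$ ($E = \left(- \frac{1}{6}\right) 62 = - \frac{31}{3} \approx -10.333$)
$E \left(-31\right) + \frac{1}{-41} = \left(- \frac{31}{3}\right) \left(-31\right) + \frac{1}{-41} = \frac{961}{3} - \frac{1}{41} = \frac{39398}{123}$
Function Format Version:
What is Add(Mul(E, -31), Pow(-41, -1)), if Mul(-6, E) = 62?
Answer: Rational(39398, 123) ≈ 320.31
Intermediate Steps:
E = Rational(-31, 3) (E = Mul(Rational(-1, 6), 62) = Rational(-31, 3) ≈ -10.333)
Add(Mul(E, -31), Pow(-41, -1)) = Add(Mul(Rational(-31, 3), -31), Pow(-41, -1)) = Add(Rational(961, 3), Rational(-1, 41)) = Rational(39398, 123)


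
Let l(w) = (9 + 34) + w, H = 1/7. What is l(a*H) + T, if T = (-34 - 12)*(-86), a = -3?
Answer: 27990/7 ≈ 3998.6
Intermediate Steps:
H = 1/7 ≈ 0.14286
l(w) = 43 + w
T = 3956 (T = -46*(-86) = 3956)
l(a*H) + T = (43 - 3*1/7) + 3956 = (43 - 3/7) + 3956 = 298/7 + 3956 = 27990/7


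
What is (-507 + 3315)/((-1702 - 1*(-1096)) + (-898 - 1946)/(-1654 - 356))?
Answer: -13065/2813 ≈ -4.6445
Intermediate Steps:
(-507 + 3315)/((-1702 - 1*(-1096)) + (-898 - 1946)/(-1654 - 356)) = 2808/((-1702 + 1096) - 2844/(-2010)) = 2808/(-606 - 2844*(-1/2010)) = 2808/(-606 + 474/335) = 2808/(-202536/335) = 2808*(-335/202536) = -13065/2813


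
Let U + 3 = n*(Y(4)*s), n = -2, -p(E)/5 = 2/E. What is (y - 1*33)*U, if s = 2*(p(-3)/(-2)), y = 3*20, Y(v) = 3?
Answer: 459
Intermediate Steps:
p(E) = -10/E
y = 60
s = -10/3 (s = 2*(-10/(-3)/(-2)) = 2*(-10*(-⅓)*(-½)) = 2*((10/3)*(-½)) = 2*(-5/3) = -10/3 ≈ -3.3333)
U = 17 (U = -3 - 6*(-10)/3 = -3 - 2*(-10) = -3 + 20 = 17)
(y - 1*33)*U = (60 - 1*33)*17 = (60 - 33)*17 = 27*17 = 459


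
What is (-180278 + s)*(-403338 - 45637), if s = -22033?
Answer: 90832581225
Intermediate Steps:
(-180278 + s)*(-403338 - 45637) = (-180278 - 22033)*(-403338 - 45637) = -202311*(-448975) = 90832581225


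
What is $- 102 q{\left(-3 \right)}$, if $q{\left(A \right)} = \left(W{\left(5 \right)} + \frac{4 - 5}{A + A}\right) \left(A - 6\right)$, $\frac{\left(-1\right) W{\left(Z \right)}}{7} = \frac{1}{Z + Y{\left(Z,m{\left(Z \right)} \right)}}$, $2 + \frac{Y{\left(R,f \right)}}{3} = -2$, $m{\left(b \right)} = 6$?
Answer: $1071$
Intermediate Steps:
$Y{\left(R,f \right)} = -12$ ($Y{\left(R,f \right)} = -6 + 3 \left(-2\right) = -6 - 6 = -12$)
$W{\left(Z \right)} = - \frac{7}{-12 + Z}$ ($W{\left(Z \right)} = - \frac{7}{Z - 12} = - \frac{7}{-12 + Z}$)
$q{\left(A \right)} = \left(1 - \frac{1}{2 A}\right) \left(-6 + A\right)$ ($q{\left(A \right)} = \left(- \frac{7}{-12 + 5} + \frac{4 - 5}{A + A}\right) \left(A - 6\right) = \left(- \frac{7}{-7} - \frac{1}{2 A}\right) \left(-6 + A\right) = \left(\left(-7\right) \left(- \frac{1}{7}\right) - \frac{1}{2 A}\right) \left(-6 + A\right) = \left(1 - \frac{1}{2 A}\right) \left(-6 + A\right)$)
$- 102 q{\left(-3 \right)} = - 102 \left(- \frac{13}{2} - 3 + \frac{3}{-3}\right) = - 102 \left(- \frac{13}{2} - 3 + 3 \left(- \frac{1}{3}\right)\right) = - 102 \left(- \frac{13}{2} - 3 - 1\right) = \left(-102\right) \left(- \frac{21}{2}\right) = 1071$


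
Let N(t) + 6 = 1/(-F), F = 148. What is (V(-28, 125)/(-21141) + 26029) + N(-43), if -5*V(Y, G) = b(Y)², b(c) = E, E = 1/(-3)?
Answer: 3664012987183/140799060 ≈ 26023.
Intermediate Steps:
E = -⅓ ≈ -0.33333
b(c) = -⅓
N(t) = -889/148 (N(t) = -6 + 1/(-1*148) = -6 + 1/(-148) = -6 - 1/148 = -889/148)
V(Y, G) = -1/45 (V(Y, G) = -(-⅓)²/5 = -⅕*⅑ = -1/45)
(V(-28, 125)/(-21141) + 26029) + N(-43) = (-1/45/(-21141) + 26029) - 889/148 = (-1/45*(-1/21141) + 26029) - 889/148 = (1/951345 + 26029) - 889/148 = 24762559006/951345 - 889/148 = 3664012987183/140799060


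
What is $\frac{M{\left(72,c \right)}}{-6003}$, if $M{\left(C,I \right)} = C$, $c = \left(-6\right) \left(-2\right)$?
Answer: $- \frac{8}{667} \approx -0.011994$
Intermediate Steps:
$c = 12$
$\frac{M{\left(72,c \right)}}{-6003} = \frac{72}{-6003} = 72 \left(- \frac{1}{6003}\right) = - \frac{8}{667}$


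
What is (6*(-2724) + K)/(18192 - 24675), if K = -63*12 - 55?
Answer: 17155/6483 ≈ 2.6462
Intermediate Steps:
K = -811 (K = -756 - 55 = -811)
(6*(-2724) + K)/(18192 - 24675) = (6*(-2724) - 811)/(18192 - 24675) = (-16344 - 811)/(-6483) = -17155*(-1/6483) = 17155/6483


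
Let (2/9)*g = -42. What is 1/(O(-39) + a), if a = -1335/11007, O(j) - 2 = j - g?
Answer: 3669/557243 ≈ 0.0065842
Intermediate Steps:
g = -189 (g = (9/2)*(-42) = -189)
O(j) = 191 + j (O(j) = 2 + (j - 1*(-189)) = 2 + (j + 189) = 2 + (189 + j) = 191 + j)
a = -445/3669 (a = -1335*1/11007 = -445/3669 ≈ -0.12129)
1/(O(-39) + a) = 1/((191 - 39) - 445/3669) = 1/(152 - 445/3669) = 1/(557243/3669) = 3669/557243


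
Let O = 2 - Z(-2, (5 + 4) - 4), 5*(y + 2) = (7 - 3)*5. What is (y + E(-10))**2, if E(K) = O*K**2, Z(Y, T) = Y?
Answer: 161604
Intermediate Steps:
y = 2 (y = -2 + ((7 - 3)*5)/5 = -2 + (4*5)/5 = -2 + (1/5)*20 = -2 + 4 = 2)
O = 4 (O = 2 - 1*(-2) = 2 + 2 = 4)
E(K) = 4*K**2
(y + E(-10))**2 = (2 + 4*(-10)**2)**2 = (2 + 4*100)**2 = (2 + 400)**2 = 402**2 = 161604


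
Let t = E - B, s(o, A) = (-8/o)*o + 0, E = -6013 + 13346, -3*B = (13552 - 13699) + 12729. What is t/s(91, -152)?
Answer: -11527/8 ≈ -1440.9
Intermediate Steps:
B = -4194 (B = -((13552 - 13699) + 12729)/3 = -(-147 + 12729)/3 = -⅓*12582 = -4194)
E = 7333
s(o, A) = -8 (s(o, A) = -8 + 0 = -8)
t = 11527 (t = 7333 - 1*(-4194) = 7333 + 4194 = 11527)
t/s(91, -152) = 11527/(-8) = 11527*(-⅛) = -11527/8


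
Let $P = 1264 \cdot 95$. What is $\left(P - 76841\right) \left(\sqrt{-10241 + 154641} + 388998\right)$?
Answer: $16836315342$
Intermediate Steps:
$P = 120080$
$\left(P - 76841\right) \left(\sqrt{-10241 + 154641} + 388998\right) = \left(120080 - 76841\right) \left(\sqrt{-10241 + 154641} + 388998\right) = 43239 \left(\sqrt{144400} + 388998\right) = 43239 \left(380 + 388998\right) = 43239 \cdot 389378 = 16836315342$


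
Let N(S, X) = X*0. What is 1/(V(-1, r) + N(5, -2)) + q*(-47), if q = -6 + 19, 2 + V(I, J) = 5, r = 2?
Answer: -1832/3 ≈ -610.67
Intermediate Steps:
N(S, X) = 0
V(I, J) = 3 (V(I, J) = -2 + 5 = 3)
q = 13
1/(V(-1, r) + N(5, -2)) + q*(-47) = 1/(3 + 0) + 13*(-47) = 1/3 - 611 = -1832/3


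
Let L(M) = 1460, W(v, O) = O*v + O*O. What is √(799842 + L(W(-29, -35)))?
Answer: √801302 ≈ 895.15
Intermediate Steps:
W(v, O) = O² + O*v (W(v, O) = O*v + O² = O² + O*v)
√(799842 + L(W(-29, -35))) = √(799842 + 1460) = √801302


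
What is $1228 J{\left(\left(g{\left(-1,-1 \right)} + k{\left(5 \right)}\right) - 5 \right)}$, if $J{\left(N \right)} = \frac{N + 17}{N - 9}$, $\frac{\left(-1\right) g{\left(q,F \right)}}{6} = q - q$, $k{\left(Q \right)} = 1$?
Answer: $-1228$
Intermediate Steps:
$g{\left(q,F \right)} = 0$ ($g{\left(q,F \right)} = - 6 \left(q - q\right) = \left(-6\right) 0 = 0$)
$J{\left(N \right)} = \frac{17 + N}{-9 + N}$
$1228 J{\left(\left(g{\left(-1,-1 \right)} + k{\left(5 \right)}\right) - 5 \right)} = 1228 \frac{17 + \left(\left(0 + 1\right) - 5\right)}{-9 + \left(\left(0 + 1\right) - 5\right)} = 1228 \frac{17 + \left(1 - 5\right)}{-9 + \left(1 - 5\right)} = 1228 \frac{17 - 4}{-9 - 4} = 1228 \frac{1}{-13} \cdot 13 = 1228 \left(\left(- \frac{1}{13}\right) 13\right) = 1228 \left(-1\right) = -1228$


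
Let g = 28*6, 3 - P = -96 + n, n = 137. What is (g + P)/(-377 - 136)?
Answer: -130/513 ≈ -0.25341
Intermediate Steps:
P = -38 (P = 3 - (-96 + 137) = 3 - 1*41 = 3 - 41 = -38)
g = 168
(g + P)/(-377 - 136) = (168 - 38)/(-377 - 136) = 130/(-513) = 130*(-1/513) = -130/513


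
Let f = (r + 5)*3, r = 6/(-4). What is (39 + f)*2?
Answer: 99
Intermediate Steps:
r = -3/2 (r = 6*(-¼) = -3/2 ≈ -1.5000)
f = 21/2 (f = (-3/2 + 5)*3 = (7/2)*3 = 21/2 ≈ 10.500)
(39 + f)*2 = (39 + 21/2)*2 = (99/2)*2 = 99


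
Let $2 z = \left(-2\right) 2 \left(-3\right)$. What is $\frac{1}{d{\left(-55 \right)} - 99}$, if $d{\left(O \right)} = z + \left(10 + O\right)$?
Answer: $- \frac{1}{138} \approx -0.0072464$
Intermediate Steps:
$z = 6$ ($z = \frac{\left(-2\right) 2 \left(-3\right)}{2} = \frac{\left(-4\right) \left(-3\right)}{2} = \frac{1}{2} \cdot 12 = 6$)
$d{\left(O \right)} = 16 + O$ ($d{\left(O \right)} = 6 + \left(10 + O\right) = 16 + O$)
$\frac{1}{d{\left(-55 \right)} - 99} = \frac{1}{\left(16 - 55\right) - 99} = \frac{1}{-39 - 99} = \frac{1}{-138} = - \frac{1}{138}$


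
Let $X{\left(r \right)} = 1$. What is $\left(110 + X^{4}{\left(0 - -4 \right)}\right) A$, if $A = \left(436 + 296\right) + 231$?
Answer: $106893$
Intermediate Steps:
$A = 963$ ($A = 732 + 231 = 963$)
$\left(110 + X^{4}{\left(0 - -4 \right)}\right) A = \left(110 + 1^{4}\right) 963 = \left(110 + 1\right) 963 = 111 \cdot 963 = 106893$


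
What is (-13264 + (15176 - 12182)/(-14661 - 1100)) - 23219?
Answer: -575011557/15761 ≈ -36483.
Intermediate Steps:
(-13264 + (15176 - 12182)/(-14661 - 1100)) - 23219 = (-13264 + 2994/(-15761)) - 23219 = (-13264 + 2994*(-1/15761)) - 23219 = (-13264 - 2994/15761) - 23219 = -209056898/15761 - 23219 = -575011557/15761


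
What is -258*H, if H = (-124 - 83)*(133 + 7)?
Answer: 7476840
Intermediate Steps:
H = -28980 (H = -207*140 = -28980)
-258*H = -258*(-28980) = 7476840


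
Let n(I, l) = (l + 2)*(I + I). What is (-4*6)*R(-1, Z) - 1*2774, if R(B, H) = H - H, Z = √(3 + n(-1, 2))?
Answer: -2774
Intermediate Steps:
n(I, l) = 2*I*(2 + l) (n(I, l) = (2 + l)*(2*I) = 2*I*(2 + l))
Z = I*√5 (Z = √(3 + 2*(-1)*(2 + 2)) = √(3 + 2*(-1)*4) = √(3 - 8) = √(-5) = I*√5 ≈ 2.2361*I)
R(B, H) = 0
(-4*6)*R(-1, Z) - 1*2774 = -4*6*0 - 1*2774 = -24*0 - 2774 = 0 - 2774 = -2774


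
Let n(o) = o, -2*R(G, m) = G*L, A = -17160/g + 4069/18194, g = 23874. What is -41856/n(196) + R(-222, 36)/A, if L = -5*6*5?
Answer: 58687509887004/1756370161 ≈ 33414.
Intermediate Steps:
A = -35844289/72393926 (A = -17160/23874 + 4069/18194 = -17160*1/23874 + 4069*(1/18194) = -2860/3979 + 4069/18194 = -35844289/72393926 ≈ -0.49513)
L = -150 (L = -30*5 = -150)
R(G, m) = 75*G (R(G, m) = -G*(-150)/2 = -(-75)*G = 75*G)
-41856/n(196) + R(-222, 36)/A = -41856/196 + (75*(-222))/(-35844289/72393926) = -41856*1/196 - 16650*(-72393926/35844289) = -10464/49 + 1205358867900/35844289 = 58687509887004/1756370161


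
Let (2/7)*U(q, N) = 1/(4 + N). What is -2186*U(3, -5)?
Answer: 7651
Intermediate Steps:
U(q, N) = 7/(2*(4 + N))
-2186*U(3, -5) = -7651/(4 - 5) = -7651/(-1) = -7651*(-1) = -2186*(-7/2) = 7651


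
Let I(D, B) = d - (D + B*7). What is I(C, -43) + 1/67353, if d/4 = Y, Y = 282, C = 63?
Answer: 92004199/67353 ≈ 1366.0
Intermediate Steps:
d = 1128 (d = 4*282 = 1128)
I(D, B) = 1128 - D - 7*B (I(D, B) = 1128 - (D + B*7) = 1128 - (D + 7*B) = 1128 + (-D - 7*B) = 1128 - D - 7*B)
I(C, -43) + 1/67353 = (1128 - 1*63 - 7*(-43)) + 1/67353 = (1128 - 63 + 301) + 1/67353 = 1366 + 1/67353 = 92004199/67353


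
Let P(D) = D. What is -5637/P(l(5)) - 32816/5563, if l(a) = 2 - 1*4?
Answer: 31292999/11126 ≈ 2812.6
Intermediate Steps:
l(a) = -2 (l(a) = 2 - 4 = -2)
-5637/P(l(5)) - 32816/5563 = -5637/(-2) - 32816/5563 = -5637*(-½) - 32816*1/5563 = 5637/2 - 32816/5563 = 31292999/11126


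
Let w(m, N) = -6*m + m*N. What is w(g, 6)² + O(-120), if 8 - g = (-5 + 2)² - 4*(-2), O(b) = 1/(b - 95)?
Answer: -1/215 ≈ -0.0046512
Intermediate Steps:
O(b) = 1/(-95 + b)
g = -9 (g = 8 - ((-5 + 2)² - 4*(-2)) = 8 - ((-3)² + 8) = 8 - (9 + 8) = 8 - 1*17 = 8 - 17 = -9)
w(m, N) = -6*m + N*m
w(g, 6)² + O(-120) = (-9*(-6 + 6))² + 1/(-95 - 120) = (-9*0)² + 1/(-215) = 0² - 1/215 = 0 - 1/215 = -1/215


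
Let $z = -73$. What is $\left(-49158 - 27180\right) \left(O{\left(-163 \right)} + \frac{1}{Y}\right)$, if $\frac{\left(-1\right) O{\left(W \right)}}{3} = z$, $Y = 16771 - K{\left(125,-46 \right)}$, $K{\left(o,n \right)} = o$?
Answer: $- \frac{139144135275}{8323} \approx -1.6718 \cdot 10^{7}$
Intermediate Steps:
$Y = 16646$ ($Y = 16771 - 125 = 16646$)
$O{\left(W \right)} = 219$ ($O{\left(W \right)} = \left(-3\right) \left(-73\right) = 219$)
$\left(-49158 - 27180\right) \left(O{\left(-163 \right)} + \frac{1}{Y}\right) = \left(-49158 - 27180\right) \left(219 + \frac{1}{16646}\right) = - 76338 \left(219 + \frac{1}{16646}\right) = \left(-76338\right) \frac{3645475}{16646} = - \frac{139144135275}{8323}$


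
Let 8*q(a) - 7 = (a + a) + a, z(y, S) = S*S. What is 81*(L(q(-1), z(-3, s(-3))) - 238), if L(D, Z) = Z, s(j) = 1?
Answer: -19197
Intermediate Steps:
z(y, S) = S**2
q(a) = 7/8 + 3*a/8 (q(a) = 7/8 + ((a + a) + a)/8 = 7/8 + (2*a + a)/8 = 7/8 + (3*a)/8 = 7/8 + 3*a/8)
81*(L(q(-1), z(-3, s(-3))) - 238) = 81*(1**2 - 238) = 81*(1 - 238) = 81*(-237) = -19197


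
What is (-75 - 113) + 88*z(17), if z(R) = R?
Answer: 1308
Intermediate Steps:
(-75 - 113) + 88*z(17) = (-75 - 113) + 88*17 = -188 + 1496 = 1308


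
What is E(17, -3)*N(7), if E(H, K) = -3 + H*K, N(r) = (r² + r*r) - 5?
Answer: -5022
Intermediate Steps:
N(r) = -5 + 2*r² (N(r) = (r² + r²) - 5 = 2*r² - 5 = -5 + 2*r²)
E(17, -3)*N(7) = (-3 + 17*(-3))*(-5 + 2*7²) = (-3 - 51)*(-5 + 2*49) = -54*(-5 + 98) = -54*93 = -5022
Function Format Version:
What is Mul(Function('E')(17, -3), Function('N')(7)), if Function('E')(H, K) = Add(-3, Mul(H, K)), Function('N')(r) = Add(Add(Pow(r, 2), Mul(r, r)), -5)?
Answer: -5022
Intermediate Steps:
Function('N')(r) = Add(-5, Mul(2, Pow(r, 2))) (Function('N')(r) = Add(Add(Pow(r, 2), Pow(r, 2)), -5) = Add(Mul(2, Pow(r, 2)), -5) = Add(-5, Mul(2, Pow(r, 2))))
Mul(Function('E')(17, -3), Function('N')(7)) = Mul(Add(-3, Mul(17, -3)), Add(-5, Mul(2, Pow(7, 2)))) = Mul(Add(-3, -51), Add(-5, Mul(2, 49))) = Mul(-54, Add(-5, 98)) = Mul(-54, 93) = -5022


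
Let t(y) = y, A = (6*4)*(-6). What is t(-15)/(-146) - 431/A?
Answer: 32543/10512 ≈ 3.0958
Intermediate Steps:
A = -144 (A = 24*(-6) = -144)
t(-15)/(-146) - 431/A = -15/(-146) - 431/(-144) = -15*(-1/146) - 431*(-1/144) = 15/146 + 431/144 = 32543/10512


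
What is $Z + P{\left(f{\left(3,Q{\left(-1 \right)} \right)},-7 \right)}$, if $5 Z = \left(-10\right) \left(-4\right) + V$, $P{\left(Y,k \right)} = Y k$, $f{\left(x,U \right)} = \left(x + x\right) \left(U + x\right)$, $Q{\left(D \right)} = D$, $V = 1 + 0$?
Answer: $- \frac{379}{5} \approx -75.8$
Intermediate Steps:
$V = 1$
$f{\left(x,U \right)} = 2 x \left(U + x\right)$
$Z = \frac{41}{5}$ ($Z = \frac{\left(-10\right) \left(-4\right) + 1}{5} = \frac{40 + 1}{5} = \frac{1}{5} \cdot 41 = \frac{41}{5} \approx 8.2$)
$Z + P{\left(f{\left(3,Q{\left(-1 \right)} \right)},-7 \right)} = \frac{41}{5} + 2 \cdot 3 \left(-1 + 3\right) \left(-7\right) = \frac{41}{5} + 2 \cdot 3 \cdot 2 \left(-7\right) = \frac{41}{5} + 12 \left(-7\right) = \frac{41}{5} - 84 = - \frac{379}{5}$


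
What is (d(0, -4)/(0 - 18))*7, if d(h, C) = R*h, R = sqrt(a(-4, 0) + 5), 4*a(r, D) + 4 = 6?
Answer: 0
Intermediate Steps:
a(r, D) = 1/2 (a(r, D) = -1 + (1/4)*6 = -1 + 3/2 = 1/2)
R = sqrt(22)/2 (R = sqrt(1/2 + 5) = sqrt(11/2) = sqrt(22)/2 ≈ 2.3452)
d(h, C) = h*sqrt(22)/2 (d(h, C) = (sqrt(22)/2)*h = h*sqrt(22)/2)
(d(0, -4)/(0 - 18))*7 = (((1/2)*0*sqrt(22))/(0 - 18))*7 = (0/(-18))*7 = -1/18*0*7 = 0*7 = 0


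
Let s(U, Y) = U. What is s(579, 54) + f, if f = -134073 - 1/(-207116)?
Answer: -27648743303/207116 ≈ -1.3349e+5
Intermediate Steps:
f = -27768663467/207116 (f = -134073 - 1*(-1/207116) = -134073 + 1/207116 = -27768663467/207116 ≈ -1.3407e+5)
s(579, 54) + f = 579 - 27768663467/207116 = -27648743303/207116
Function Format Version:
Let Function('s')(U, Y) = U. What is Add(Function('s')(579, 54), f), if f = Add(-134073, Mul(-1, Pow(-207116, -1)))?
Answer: Rational(-27648743303, 207116) ≈ -1.3349e+5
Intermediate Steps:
f = Rational(-27768663467, 207116) (f = Add(-134073, Mul(-1, Rational(-1, 207116))) = Add(-134073, Rational(1, 207116)) = Rational(-27768663467, 207116) ≈ -1.3407e+5)
Add(Function('s')(579, 54), f) = Add(579, Rational(-27768663467, 207116)) = Rational(-27648743303, 207116)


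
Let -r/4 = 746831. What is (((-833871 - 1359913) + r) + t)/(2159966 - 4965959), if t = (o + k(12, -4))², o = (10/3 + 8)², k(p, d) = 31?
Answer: 417610523/227285433 ≈ 1.8374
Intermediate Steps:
r = -2987324 (r = -4*746831 = -2987324)
o = 1156/9 (o = (10*(⅓) + 8)² = (10/3 + 8)² = (34/3)² = 1156/9 ≈ 128.44)
t = 2059225/81 (t = (1156/9 + 31)² = (1435/9)² = 2059225/81 ≈ 25423.)
(((-833871 - 1359913) + r) + t)/(2159966 - 4965959) = (((-833871 - 1359913) - 2987324) + 2059225/81)/(2159966 - 4965959) = ((-2193784 - 2987324) + 2059225/81)/(-2805993) = (-5181108 + 2059225/81)*(-1/2805993) = -417610523/81*(-1/2805993) = 417610523/227285433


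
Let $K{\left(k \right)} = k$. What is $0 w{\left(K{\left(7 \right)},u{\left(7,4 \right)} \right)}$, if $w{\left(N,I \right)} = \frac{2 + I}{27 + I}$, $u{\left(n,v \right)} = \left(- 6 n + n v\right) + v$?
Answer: $0$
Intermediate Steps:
$u{\left(n,v \right)} = v - 6 n + n v$
$w{\left(N,I \right)} = \frac{2 + I}{27 + I}$
$0 w{\left(K{\left(7 \right)},u{\left(7,4 \right)} \right)} = 0 \frac{2 + \left(4 - 42 + 7 \cdot 4\right)}{27 + \left(4 - 42 + 7 \cdot 4\right)} = 0 \frac{2 + \left(4 - 42 + 28\right)}{27 + \left(4 - 42 + 28\right)} = 0 \frac{2 - 10}{27 - 10} = 0 \cdot \frac{1}{17} \left(-8\right) = 0 \left(- \frac{8}{17}\right) = 0$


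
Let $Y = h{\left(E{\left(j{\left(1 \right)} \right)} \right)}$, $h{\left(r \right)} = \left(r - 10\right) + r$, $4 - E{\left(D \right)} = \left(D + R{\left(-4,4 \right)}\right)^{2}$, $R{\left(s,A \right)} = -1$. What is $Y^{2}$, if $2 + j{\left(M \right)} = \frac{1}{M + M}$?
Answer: $\frac{841}{4} \approx 210.25$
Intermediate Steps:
$j{\left(M \right)} = -2 + \frac{1}{2 M}$ ($j{\left(M \right)} = -2 + \frac{1}{M + M} = -2 + \frac{1}{2 M}$)
$E{\left(D \right)} = 4 - \left(-1 + D\right)^{2}$ ($E{\left(D \right)} = 4 - \left(D - 1\right)^{2} = 4 - \left(-1 + D\right)^{2}$)
$h{\left(r \right)} = -10 + 2 r$ ($h{\left(r \right)} = \left(-10 + r\right) + r = -10 + 2 r$)
$Y = - \frac{29}{2}$ ($Y = -10 + 2 \left(4 - \left(-1 - \left(2 - \frac{1}{2 \cdot 1}\right)\right)^{2}\right) = -10 + 2 \left(4 - \left(-1 + \left(-2 + \frac{1}{2} \cdot 1\right)\right)^{2}\right) = -10 + 2 \left(4 - \left(-1 + \left(-2 + \frac{1}{2}\right)\right)^{2}\right) = -10 + 2 \left(4 - \left(-1 - \frac{3}{2}\right)^{2}\right) = -10 + 2 \left(4 - \left(- \frac{5}{2}\right)^{2}\right) = -10 + 2 \left(4 - \frac{25}{4}\right) = -10 + 2 \left(- \frac{9}{4}\right) = -10 - \frac{9}{2} = - \frac{29}{2} \approx -14.5$)
$Y^{2} = \left(- \frac{29}{2}\right)^{2} = \frac{841}{4}$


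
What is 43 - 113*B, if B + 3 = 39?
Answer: -4025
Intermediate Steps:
B = 36 (B = -3 + 39 = 36)
43 - 113*B = 43 - 113*36 = 43 - 4068 = -4025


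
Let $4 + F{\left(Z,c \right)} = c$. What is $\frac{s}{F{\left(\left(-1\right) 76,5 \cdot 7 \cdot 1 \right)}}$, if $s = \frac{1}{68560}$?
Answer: $\frac{1}{2125360} \approx 4.7051 \cdot 10^{-7}$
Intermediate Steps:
$F{\left(Z,c \right)} = -4 + c$
$s = \frac{1}{68560} \approx 1.4586 \cdot 10^{-5}$
$\frac{s}{F{\left(\left(-1\right) 76,5 \cdot 7 \cdot 1 \right)}} = \frac{1}{68560 \left(-4 + 5 \cdot 7 \cdot 1\right)} = \frac{1}{68560 \left(-4 + 35 \cdot 1\right)} = \frac{1}{68560 \left(-4 + 35\right)} = \frac{1}{68560 \cdot 31} = \frac{1}{68560} \cdot \frac{1}{31} = \frac{1}{2125360}$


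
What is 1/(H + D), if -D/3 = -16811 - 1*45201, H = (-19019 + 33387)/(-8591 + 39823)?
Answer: 976/181571585 ≈ 5.3753e-6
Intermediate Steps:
H = 449/976 (H = 14368/31232 = 14368*(1/31232) = 449/976 ≈ 0.46004)
D = 186036 (D = -3*(-16811 - 1*45201) = -3*(-16811 - 45201) = -3*(-62012) = 186036)
1/(H + D) = 1/(449/976 + 186036) = 1/(181571585/976) = 976/181571585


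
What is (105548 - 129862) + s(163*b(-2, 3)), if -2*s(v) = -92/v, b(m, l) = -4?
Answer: -7926387/326 ≈ -24314.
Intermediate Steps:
s(v) = 46/v (s(v) = -(-46)/v = 46/v)
(105548 - 129862) + s(163*b(-2, 3)) = (105548 - 129862) + 46/((163*(-4))) = -24314 + 46/(-652) = -24314 + 46*(-1/652) = -24314 - 23/326 = -7926387/326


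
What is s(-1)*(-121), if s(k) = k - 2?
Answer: 363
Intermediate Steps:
s(k) = -2 + k
s(-1)*(-121) = (-2 - 1)*(-121) = -3*(-121) = 363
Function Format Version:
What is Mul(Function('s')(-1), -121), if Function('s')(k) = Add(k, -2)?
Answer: 363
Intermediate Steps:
Function('s')(k) = Add(-2, k)
Mul(Function('s')(-1), -121) = Mul(Add(-2, -1), -121) = Mul(-3, -121) = 363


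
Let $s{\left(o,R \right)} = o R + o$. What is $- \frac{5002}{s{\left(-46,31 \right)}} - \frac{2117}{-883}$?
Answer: $\frac{3766495}{649888} \approx 5.7956$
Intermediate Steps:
$s{\left(o,R \right)} = o + R o$ ($s{\left(o,R \right)} = R o + o = o + R o$)
$- \frac{5002}{s{\left(-46,31 \right)}} - \frac{2117}{-883} = - \frac{5002}{\left(-46\right) \left(1 + 31\right)} - \frac{2117}{-883} = - \frac{5002}{\left(-46\right) 32} - - \frac{2117}{883} = - \frac{5002}{-1472} + \frac{2117}{883} = \left(-5002\right) \left(- \frac{1}{1472}\right) + \frac{2117}{883} = \frac{2501}{736} + \frac{2117}{883} = \frac{3766495}{649888}$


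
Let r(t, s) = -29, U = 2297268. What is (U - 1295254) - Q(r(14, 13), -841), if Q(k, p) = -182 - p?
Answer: 1001355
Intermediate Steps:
(U - 1295254) - Q(r(14, 13), -841) = (2297268 - 1295254) - (-182 - 1*(-841)) = 1002014 - (-182 + 841) = 1002014 - 1*659 = 1002014 - 659 = 1001355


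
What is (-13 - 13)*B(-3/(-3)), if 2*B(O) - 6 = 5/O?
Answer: -143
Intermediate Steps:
B(O) = 3 + 5/(2*O) (B(O) = 3 + (5/O)/2 = 3 + 5/(2*O))
(-13 - 13)*B(-3/(-3)) = (-13 - 13)*(3 + 5/(2*((-3/(-3))))) = -26*(3 + 5/(2*((-3*(-⅓))))) = -26*(3 + (5/2)/1) = -26*(3 + (5/2)*1) = -26*(3 + 5/2) = -26*11/2 = -143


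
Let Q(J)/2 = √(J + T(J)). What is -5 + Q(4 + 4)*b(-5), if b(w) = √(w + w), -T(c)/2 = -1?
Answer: -5 + 20*I ≈ -5.0 + 20.0*I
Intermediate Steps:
T(c) = 2 (T(c) = -2*(-1) = 2)
b(w) = √2*√w (b(w) = √(2*w) = √2*√w)
Q(J) = 2*√(2 + J) (Q(J) = 2*√(J + 2) = 2*√(2 + J))
-5 + Q(4 + 4)*b(-5) = -5 + (2*√(2 + (4 + 4)))*(√2*√(-5)) = -5 + (2*√(2 + 8))*(√2*(I*√5)) = -5 + (2*√10)*(I*√10) = -5 + 20*I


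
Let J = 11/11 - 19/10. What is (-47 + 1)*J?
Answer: 207/5 ≈ 41.400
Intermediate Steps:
J = -9/10 (J = 11*(1/11) - 19*⅒ = 1 - 19/10 = -9/10 ≈ -0.90000)
(-47 + 1)*J = (-47 + 1)*(-9/10) = -46*(-9/10) = 207/5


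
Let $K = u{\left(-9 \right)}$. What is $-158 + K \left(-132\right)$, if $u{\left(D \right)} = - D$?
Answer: $-1346$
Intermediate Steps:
$K = 9$ ($K = \left(-1\right) \left(-9\right) = 9$)
$-158 + K \left(-132\right) = -158 + 9 \left(-132\right) = -158 - 1188 = -1346$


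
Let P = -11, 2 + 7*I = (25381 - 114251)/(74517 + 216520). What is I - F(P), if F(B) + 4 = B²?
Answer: -239030247/2037259 ≈ -117.33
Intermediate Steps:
I = -670944/2037259 (I = -2/7 + ((25381 - 114251)/(74517 + 216520))/7 = -2/7 + (-88870/291037)/7 = -2/7 + (-88870*1/291037)/7 = -2/7 + (⅐)*(-88870/291037) = -2/7 - 88870/2037259 = -670944/2037259 ≈ -0.32934)
F(B) = -4 + B²
I - F(P) = -670944/2037259 - (-4 + (-11)²) = -670944/2037259 - (-4 + 121) = -670944/2037259 - 1*117 = -670944/2037259 - 117 = -239030247/2037259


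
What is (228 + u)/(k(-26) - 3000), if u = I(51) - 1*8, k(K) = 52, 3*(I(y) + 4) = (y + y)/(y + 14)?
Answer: -7037/95810 ≈ -0.073447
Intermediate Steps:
I(y) = -4 + 2*y/(3*(14 + y)) (I(y) = -4 + ((y + y)/(y + 14))/3 = -4 + ((2*y)/(14 + y))/3 = -4 + (2*y/(14 + y))/3 = -4 + 2*y/(3*(14 + y)))
u = -746/65 (u = 2*(-84 - 5*51)/(3*(14 + 51)) - 1*8 = (⅔)*(-84 - 255)/65 - 8 = (⅔)*(1/65)*(-339) - 8 = -226/65 - 8 = -746/65 ≈ -11.477)
(228 + u)/(k(-26) - 3000) = (228 - 746/65)/(52 - 3000) = (14074/65)/(-2948) = (14074/65)*(-1/2948) = -7037/95810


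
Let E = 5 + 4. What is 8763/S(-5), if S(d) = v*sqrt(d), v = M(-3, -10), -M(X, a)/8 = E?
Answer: 2921*I*sqrt(5)/120 ≈ 54.43*I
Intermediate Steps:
E = 9
M(X, a) = -72 (M(X, a) = -8*9 = -72)
v = -72
S(d) = -72*sqrt(d)
8763/S(-5) = 8763/((-72*I*sqrt(5))) = 8763*(I*sqrt(5)/360) = 2921*I*sqrt(5)/120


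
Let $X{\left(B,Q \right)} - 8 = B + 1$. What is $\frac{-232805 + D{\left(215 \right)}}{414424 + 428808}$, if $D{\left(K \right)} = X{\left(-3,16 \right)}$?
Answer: $- \frac{232799}{843232} \approx -0.27608$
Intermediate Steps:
$X{\left(B,Q \right)} = 9 + B$ ($X{\left(B,Q \right)} = 8 + \left(B + 1\right) = 8 + \left(1 + B\right) = 9 + B$)
$D{\left(K \right)} = 6$ ($D{\left(K \right)} = 9 - 3 = 6$)
$\frac{-232805 + D{\left(215 \right)}}{414424 + 428808} = \frac{-232805 + 6}{414424 + 428808} = - \frac{232799}{843232}$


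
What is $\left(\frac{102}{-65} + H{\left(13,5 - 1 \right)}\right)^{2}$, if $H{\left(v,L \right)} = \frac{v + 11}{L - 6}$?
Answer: $\frac{777924}{4225} \approx 184.12$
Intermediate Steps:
$H{\left(v,L \right)} = \frac{11 + v}{-6 + L}$
$\left(\frac{102}{-65} + H{\left(13,5 - 1 \right)}\right)^{2} = \left(\frac{102}{-65} + \frac{11 + 13}{-6 + \left(5 - 1\right)}\right)^{2} = \left(102 \left(- \frac{1}{65}\right) + \frac{1}{-6 + 4} \cdot 24\right)^{2} = \left(- \frac{102}{65} + \frac{1}{-2} \cdot 24\right)^{2} = \left(- \frac{102}{65} - 12\right)^{2} = \left(- \frac{882}{65}\right)^{2} = \frac{777924}{4225}$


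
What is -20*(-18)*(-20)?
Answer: -7200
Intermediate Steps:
-20*(-18)*(-20) = 360*(-20) = -7200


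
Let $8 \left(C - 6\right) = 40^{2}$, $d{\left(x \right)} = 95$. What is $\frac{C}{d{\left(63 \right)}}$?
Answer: $\frac{206}{95} \approx 2.1684$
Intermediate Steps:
$C = 206$ ($C = 6 + \frac{40^{2}}{8} = 6 + \frac{1}{8} \cdot 1600 = 6 + 200 = 206$)
$\frac{C}{d{\left(63 \right)}} = \frac{206}{95}$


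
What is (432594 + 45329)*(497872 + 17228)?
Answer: 246178137300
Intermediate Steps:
(432594 + 45329)*(497872 + 17228) = 477923*515100 = 246178137300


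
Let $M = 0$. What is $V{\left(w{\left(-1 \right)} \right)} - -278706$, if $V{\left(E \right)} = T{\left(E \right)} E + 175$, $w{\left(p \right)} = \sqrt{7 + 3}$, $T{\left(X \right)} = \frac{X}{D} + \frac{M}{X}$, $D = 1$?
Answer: $278891$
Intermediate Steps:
$T{\left(X \right)} = X$ ($T{\left(X \right)} = \frac{X}{1} + \frac{0}{X} = X 1 + 0 = X + 0 = X$)
$w{\left(p \right)} = \sqrt{10}$
$V{\left(E \right)} = 175 + E^{2}$ ($V{\left(E \right)} = E E + 175 = E^{2} + 175 = 175 + E^{2}$)
$V{\left(w{\left(-1 \right)} \right)} - -278706 = \left(175 + \left(\sqrt{10}\right)^{2}\right) - -278706 = \left(175 + 10\right) + 278706 = 185 + 278706 = 278891$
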